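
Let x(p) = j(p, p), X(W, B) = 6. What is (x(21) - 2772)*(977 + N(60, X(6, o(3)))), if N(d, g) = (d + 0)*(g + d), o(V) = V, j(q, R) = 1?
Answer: -13680427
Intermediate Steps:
N(d, g) = d*(d + g)
x(p) = 1
(x(21) - 2772)*(977 + N(60, X(6, o(3)))) = (1 - 2772)*(977 + 60*(60 + 6)) = -2771*(977 + 60*66) = -2771*(977 + 3960) = -2771*4937 = -13680427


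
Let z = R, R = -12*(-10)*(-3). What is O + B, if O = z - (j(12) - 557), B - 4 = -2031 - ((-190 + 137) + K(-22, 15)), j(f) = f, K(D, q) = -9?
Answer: -1780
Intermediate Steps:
R = -360 (R = 120*(-3) = -360)
z = -360
B = -1965 (B = 4 + (-2031 - ((-190 + 137) - 9)) = 4 + (-2031 - (-53 - 9)) = 4 + (-2031 - 1*(-62)) = 4 + (-2031 + 62) = 4 - 1969 = -1965)
O = 185 (O = -360 - (12 - 557) = -360 - 1*(-545) = -360 + 545 = 185)
O + B = 185 - 1965 = -1780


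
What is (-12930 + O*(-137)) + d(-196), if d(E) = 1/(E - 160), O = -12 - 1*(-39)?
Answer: -5919925/356 ≈ -16629.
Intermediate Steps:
O = 27 (O = -12 + 39 = 27)
d(E) = 1/(-160 + E)
(-12930 + O*(-137)) + d(-196) = (-12930 + 27*(-137)) + 1/(-160 - 196) = (-12930 - 3699) + 1/(-356) = -16629 - 1/356 = -5919925/356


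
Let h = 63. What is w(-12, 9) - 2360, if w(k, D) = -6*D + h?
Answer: -2351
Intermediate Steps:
w(k, D) = 63 - 6*D (w(k, D) = -6*D + 63 = 63 - 6*D)
w(-12, 9) - 2360 = (63 - 6*9) - 2360 = (63 - 54) - 2360 = 9 - 2360 = -2351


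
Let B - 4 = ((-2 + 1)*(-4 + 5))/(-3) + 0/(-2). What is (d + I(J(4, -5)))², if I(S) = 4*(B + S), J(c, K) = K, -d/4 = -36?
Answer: 179776/9 ≈ 19975.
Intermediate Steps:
d = 144 (d = -4*(-36) = 144)
B = 13/3 (B = 4 + (((-2 + 1)*(-4 + 5))/(-3) + 0/(-2)) = 4 + (-1*1*(-⅓) + 0*(-½)) = 4 + (-1*(-⅓) + 0) = 4 + (⅓ + 0) = 4 + ⅓ = 13/3 ≈ 4.3333)
I(S) = 52/3 + 4*S (I(S) = 4*(13/3 + S) = 52/3 + 4*S)
(d + I(J(4, -5)))² = (144 + (52/3 + 4*(-5)))² = (144 + (52/3 - 20))² = (144 - 8/3)² = (424/3)² = 179776/9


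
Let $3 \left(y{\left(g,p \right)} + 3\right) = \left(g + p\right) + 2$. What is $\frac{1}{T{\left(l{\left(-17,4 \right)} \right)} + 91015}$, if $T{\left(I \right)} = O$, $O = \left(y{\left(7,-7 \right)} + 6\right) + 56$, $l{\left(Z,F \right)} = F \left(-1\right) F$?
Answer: $\frac{3}{273224} \approx 1.098 \cdot 10^{-5}$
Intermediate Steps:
$l{\left(Z,F \right)} = - F^{2}$ ($l{\left(Z,F \right)} = - F F = - F^{2}$)
$y{\left(g,p \right)} = - \frac{7}{3} + \frac{g}{3} + \frac{p}{3}$ ($y{\left(g,p \right)} = -3 + \frac{\left(g + p\right) + 2}{3} = -3 + \frac{2 + g + p}{3} = -3 + \left(\frac{2}{3} + \frac{g}{3} + \frac{p}{3}\right) = - \frac{7}{3} + \frac{g}{3} + \frac{p}{3}$)
$O = \frac{179}{3}$ ($O = \left(\left(- \frac{7}{3} + \frac{1}{3} \cdot 7 + \frac{1}{3} \left(-7\right)\right) + 6\right) + 56 = \left(\left(- \frac{7}{3} + \frac{7}{3} - \frac{7}{3}\right) + 6\right) + 56 = \left(- \frac{7}{3} + 6\right) + 56 = \frac{11}{3} + 56 = \frac{179}{3} \approx 59.667$)
$T{\left(I \right)} = \frac{179}{3}$
$\frac{1}{T{\left(l{\left(-17,4 \right)} \right)} + 91015} = \frac{1}{\frac{179}{3} + 91015} = \frac{1}{\frac{273224}{3}} = \frac{3}{273224}$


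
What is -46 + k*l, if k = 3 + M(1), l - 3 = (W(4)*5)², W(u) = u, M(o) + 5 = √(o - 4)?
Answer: -852 + 403*I*√3 ≈ -852.0 + 698.02*I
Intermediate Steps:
M(o) = -5 + √(-4 + o) (M(o) = -5 + √(o - 4) = -5 + √(-4 + o))
l = 403 (l = 3 + (4*5)² = 3 + 20² = 3 + 400 = 403)
k = -2 + I*√3 (k = 3 + (-5 + √(-4 + 1)) = 3 + (-5 + √(-3)) = 3 + (-5 + I*√3) = -2 + I*√3 ≈ -2.0 + 1.732*I)
-46 + k*l = -46 + (-2 + I*√3)*403 = -46 + (-806 + 403*I*√3) = -852 + 403*I*√3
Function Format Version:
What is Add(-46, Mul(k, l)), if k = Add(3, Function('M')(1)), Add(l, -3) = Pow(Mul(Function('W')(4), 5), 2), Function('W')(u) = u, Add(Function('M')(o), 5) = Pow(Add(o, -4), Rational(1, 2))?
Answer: Add(-852, Mul(403, I, Pow(3, Rational(1, 2)))) ≈ Add(-852.00, Mul(698.02, I))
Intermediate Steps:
Function('M')(o) = Add(-5, Pow(Add(-4, o), Rational(1, 2))) (Function('M')(o) = Add(-5, Pow(Add(o, -4), Rational(1, 2))) = Add(-5, Pow(Add(-4, o), Rational(1, 2))))
l = 403 (l = Add(3, Pow(Mul(4, 5), 2)) = Add(3, Pow(20, 2)) = Add(3, 400) = 403)
k = Add(-2, Mul(I, Pow(3, Rational(1, 2)))) (k = Add(3, Add(-5, Pow(Add(-4, 1), Rational(1, 2)))) = Add(3, Add(-5, Pow(-3, Rational(1, 2)))) = Add(3, Add(-5, Mul(I, Pow(3, Rational(1, 2))))) = Add(-2, Mul(I, Pow(3, Rational(1, 2)))) ≈ Add(-2.0000, Mul(1.7320, I)))
Add(-46, Mul(k, l)) = Add(-46, Mul(Add(-2, Mul(I, Pow(3, Rational(1, 2)))), 403)) = Add(-46, Add(-806, Mul(403, I, Pow(3, Rational(1, 2))))) = Add(-852, Mul(403, I, Pow(3, Rational(1, 2))))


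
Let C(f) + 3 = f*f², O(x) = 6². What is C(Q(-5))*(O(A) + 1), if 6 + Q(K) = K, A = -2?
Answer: -49358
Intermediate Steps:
Q(K) = -6 + K
O(x) = 36
C(f) = -3 + f³ (C(f) = -3 + f*f² = -3 + f³)
C(Q(-5))*(O(A) + 1) = (-3 + (-6 - 5)³)*(36 + 1) = (-3 + (-11)³)*37 = (-3 - 1331)*37 = -1334*37 = -49358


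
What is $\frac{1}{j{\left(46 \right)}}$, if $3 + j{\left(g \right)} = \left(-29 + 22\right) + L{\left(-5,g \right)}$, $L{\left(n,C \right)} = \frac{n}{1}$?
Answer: $- \frac{1}{15} \approx -0.066667$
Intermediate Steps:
$L{\left(n,C \right)} = n$ ($L{\left(n,C \right)} = n 1 = n$)
$j{\left(g \right)} = -15$ ($j{\left(g \right)} = -3 + \left(\left(-29 + 22\right) - 5\right) = -3 - 12 = -15$)
$\frac{1}{j{\left(46 \right)}} = \frac{1}{-15} = - \frac{1}{15}$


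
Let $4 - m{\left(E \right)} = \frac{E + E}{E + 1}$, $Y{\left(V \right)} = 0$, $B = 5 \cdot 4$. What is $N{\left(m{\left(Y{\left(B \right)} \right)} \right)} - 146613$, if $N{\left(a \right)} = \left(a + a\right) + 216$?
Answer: $-146389$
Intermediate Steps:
$B = 20$
$m{\left(E \right)} = 4 - \frac{2 E}{1 + E}$ ($m{\left(E \right)} = 4 - \frac{E + E}{E + 1} = 4 - \frac{2 E}{1 + E}$)
$N{\left(a \right)} = 216 + 2 a$ ($N{\left(a \right)} = 2 a + 216 = 216 + 2 a$)
$N{\left(m{\left(Y{\left(B \right)} \right)} \right)} - 146613 = \left(216 + 2 \frac{2 \left(2 + 0\right)}{1 + 0}\right) - 146613 = \left(216 + 2 \cdot 2 \cdot 1^{-1} \cdot 2\right) - 146613 = \left(216 + 2 \cdot 2 \cdot 1 \cdot 2\right) - 146613 = \left(216 + 2 \cdot 4\right) - 146613 = \left(216 + 8\right) - 146613 = 224 - 146613 = -146389$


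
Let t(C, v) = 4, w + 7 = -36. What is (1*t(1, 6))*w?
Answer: -172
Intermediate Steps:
w = -43 (w = -7 - 36 = -43)
(1*t(1, 6))*w = (1*4)*(-43) = 4*(-43) = -172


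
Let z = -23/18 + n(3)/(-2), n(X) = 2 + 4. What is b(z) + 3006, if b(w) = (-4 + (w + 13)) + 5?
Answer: 54283/18 ≈ 3015.7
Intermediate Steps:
n(X) = 6
z = -77/18 (z = -23/18 + 6/(-2) = -23*1/18 + 6*(-½) = -23/18 - 3 = -77/18 ≈ -4.2778)
b(w) = 14 + w (b(w) = (-4 + (13 + w)) + 5 = (9 + w) + 5 = 14 + w)
b(z) + 3006 = (14 - 77/18) + 3006 = 175/18 + 3006 = 54283/18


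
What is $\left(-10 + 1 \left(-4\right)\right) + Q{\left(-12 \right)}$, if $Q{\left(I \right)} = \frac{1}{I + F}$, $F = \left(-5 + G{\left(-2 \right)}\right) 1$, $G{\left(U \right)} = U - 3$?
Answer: $- \frac{309}{22} \approx -14.045$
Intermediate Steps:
$G{\left(U \right)} = -3 + U$ ($G{\left(U \right)} = U - 3 = -3 + U$)
$F = -10$ ($F = \left(-5 - 5\right) 1 = \left(-10\right) 1 = -10$)
$Q{\left(I \right)} = \frac{1}{-10 + I}$ ($Q{\left(I \right)} = \frac{1}{I - 10} = \frac{1}{-10 + I}$)
$\left(-10 + 1 \left(-4\right)\right) + Q{\left(-12 \right)} = \left(-10 + 1 \left(-4\right)\right) + \frac{1}{-10 - 12} = \left(-10 - 4\right) + \frac{1}{-22} = -14 - \frac{1}{22} = - \frac{309}{22}$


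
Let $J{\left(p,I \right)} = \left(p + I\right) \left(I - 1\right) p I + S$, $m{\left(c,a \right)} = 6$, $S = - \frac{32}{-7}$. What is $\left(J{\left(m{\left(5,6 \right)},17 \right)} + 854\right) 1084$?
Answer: $\frac{291338008}{7} \approx 4.162 \cdot 10^{7}$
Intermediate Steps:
$S = \frac{32}{7}$ ($S = \left(-32\right) \left(- \frac{1}{7}\right) = \frac{32}{7} \approx 4.5714$)
$J{\left(p,I \right)} = \frac{32}{7} + I p \left(-1 + I\right) \left(I + p\right)$ ($J{\left(p,I \right)} = \left(p + I\right) \left(I - 1\right) p I + \frac{32}{7} = \left(I + p\right) \left(-1 + I\right) p I + \frac{32}{7} = \left(-1 + I\right) \left(I + p\right) p I + \frac{32}{7} = p \left(-1 + I\right) \left(I + p\right) I + \frac{32}{7} = I p \left(-1 + I\right) \left(I + p\right) + \frac{32}{7} = \frac{32}{7} + I p \left(-1 + I\right) \left(I + p\right)$)
$\left(J{\left(m{\left(5,6 \right)},17 \right)} + 854\right) 1084 = \left(\left(\frac{32}{7} + 6 \cdot 17^{3} + 17^{2} \cdot 6^{2} - 17 \cdot 6^{2} - 6 \cdot 17^{2}\right) + 854\right) 1084 = \left(\left(\frac{32}{7} + 6 \cdot 4913 + 289 \cdot 36 - 17 \cdot 36 - 6 \cdot 289\right) + 854\right) 1084 = \left(\left(\frac{32}{7} + 29478 + 10404 - 612 - 1734\right) + 854\right) 1084 = \left(\frac{262784}{7} + 854\right) 1084 = \frac{268762}{7} \cdot 1084 = \frac{291338008}{7}$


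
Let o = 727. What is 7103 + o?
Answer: 7830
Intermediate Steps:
7103 + o = 7103 + 727 = 7830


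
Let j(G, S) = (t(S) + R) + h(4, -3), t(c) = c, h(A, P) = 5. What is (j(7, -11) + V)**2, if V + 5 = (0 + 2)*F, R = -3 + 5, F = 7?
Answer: 25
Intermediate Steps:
R = 2
j(G, S) = 7 + S (j(G, S) = (S + 2) + 5 = (2 + S) + 5 = 7 + S)
V = 9 (V = -5 + (0 + 2)*7 = -5 + 2*7 = -5 + 14 = 9)
(j(7, -11) + V)**2 = ((7 - 11) + 9)**2 = (-4 + 9)**2 = 5**2 = 25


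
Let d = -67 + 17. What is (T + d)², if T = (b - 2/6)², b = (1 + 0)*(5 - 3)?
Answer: 180625/81 ≈ 2229.9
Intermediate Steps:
b = 2 (b = 1*2 = 2)
T = 25/9 (T = (2 - 2/6)² = (2 - 2*⅙)² = (2 - ⅓)² = (5/3)² = 25/9 ≈ 2.7778)
d = -50
(T + d)² = (25/9 - 50)² = (-425/9)² = 180625/81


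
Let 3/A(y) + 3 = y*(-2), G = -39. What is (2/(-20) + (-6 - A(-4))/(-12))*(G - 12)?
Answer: -459/20 ≈ -22.950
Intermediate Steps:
A(y) = 3/(-3 - 2*y) (A(y) = 3/(-3 + y*(-2)) = 3/(-3 - 2*y))
(2/(-20) + (-6 - A(-4))/(-12))*(G - 12) = (2/(-20) + (-6 - (-3)/(3 + 2*(-4)))/(-12))*(-39 - 12) = (2*(-1/20) + (-6 - (-3)/(3 - 8))*(-1/12))*(-51) = (-⅒ + (-6 - (-3)/(-5))*(-1/12))*(-51) = (-⅒ + (-6 - (-3)*(-1)/5)*(-1/12))*(-51) = (-⅒ + (-6 - 1*⅗)*(-1/12))*(-51) = (-⅒ + (-6 - ⅗)*(-1/12))*(-51) = (-⅒ - 33/5*(-1/12))*(-51) = (-⅒ + 11/20)*(-51) = (9/20)*(-51) = -459/20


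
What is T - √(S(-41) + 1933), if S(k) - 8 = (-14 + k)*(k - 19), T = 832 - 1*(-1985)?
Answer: 2817 - √5241 ≈ 2744.6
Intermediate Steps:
T = 2817 (T = 832 + 1985 = 2817)
S(k) = 8 + (-19 + k)*(-14 + k) (S(k) = 8 + (-14 + k)*(k - 19) = 8 + (-14 + k)*(-19 + k) = 8 + (-19 + k)*(-14 + k))
T - √(S(-41) + 1933) = 2817 - √((274 + (-41)² - 33*(-41)) + 1933) = 2817 - √((274 + 1681 + 1353) + 1933) = 2817 - √(3308 + 1933) = 2817 - √5241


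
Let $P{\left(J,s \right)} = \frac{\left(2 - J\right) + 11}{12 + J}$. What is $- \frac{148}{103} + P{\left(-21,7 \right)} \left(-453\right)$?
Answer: $\frac{528358}{309} \approx 1709.9$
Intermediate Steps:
$P{\left(J,s \right)} = \frac{13 - J}{12 + J}$
$- \frac{148}{103} + P{\left(-21,7 \right)} \left(-453\right) = - \frac{148}{103} + \frac{13 - -21}{12 - 21} \left(-453\right) = \left(-148\right) \frac{1}{103} + \frac{13 + 21}{-9} \left(-453\right) = - \frac{148}{103} + \left(- \frac{1}{9}\right) 34 \left(-453\right) = - \frac{148}{103} - - \frac{5134}{3} = - \frac{148}{103} + \frac{5134}{3} = \frac{528358}{309}$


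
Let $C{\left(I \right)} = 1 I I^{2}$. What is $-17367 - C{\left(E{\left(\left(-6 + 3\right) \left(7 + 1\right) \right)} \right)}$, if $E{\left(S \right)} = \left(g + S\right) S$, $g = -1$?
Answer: $-216017367$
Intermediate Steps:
$E{\left(S \right)} = S \left(-1 + S\right)$ ($E{\left(S \right)} = \left(-1 + S\right) S = S \left(-1 + S\right)$)
$C{\left(I \right)} = I^{3}$ ($C{\left(I \right)} = 1 I^{3} = I^{3}$)
$-17367 - C{\left(E{\left(\left(-6 + 3\right) \left(7 + 1\right) \right)} \right)} = -17367 - \left(\left(-6 + 3\right) \left(7 + 1\right) \left(-1 + \left(-6 + 3\right) \left(7 + 1\right)\right)\right)^{3} = -17367 - \left(\left(-3\right) 8 \left(-1 - 24\right)\right)^{3} = -17367 - \left(- 24 \left(-1 - 24\right)\right)^{3} = -17367 - \left(\left(-24\right) \left(-25\right)\right)^{3} = -17367 - 600^{3} = -17367 - 216000000 = -216017367$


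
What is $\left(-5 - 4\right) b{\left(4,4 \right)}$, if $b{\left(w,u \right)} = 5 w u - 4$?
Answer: $-684$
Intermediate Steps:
$b{\left(w,u \right)} = -4 + 5 u w$ ($b{\left(w,u \right)} = 5 u w - 4 = -4 + 5 u w$)
$\left(-5 - 4\right) b{\left(4,4 \right)} = \left(-5 - 4\right) \left(-4 + 5 \cdot 4 \cdot 4\right) = - 9 \left(-4 + 80\right) = \left(-9\right) 76 = -684$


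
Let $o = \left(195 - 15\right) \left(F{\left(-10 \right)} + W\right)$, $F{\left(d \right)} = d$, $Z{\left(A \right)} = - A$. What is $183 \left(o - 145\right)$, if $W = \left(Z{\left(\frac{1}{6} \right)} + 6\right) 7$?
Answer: $989115$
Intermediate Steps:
$W = \frac{245}{6}$ ($W = \left(- \frac{1}{6} + 6\right) 7 = \frac{35}{6} \cdot 7 = \frac{245}{6} \approx 40.833$)
$o = 5550$ ($o = \left(195 - 15\right) \left(-10 + \frac{245}{6}\right) = 180 \cdot \frac{185}{6} = 5550$)
$183 \left(o - 145\right) = 183 \left(5550 - 145\right) = 183 \cdot 5405 = 989115$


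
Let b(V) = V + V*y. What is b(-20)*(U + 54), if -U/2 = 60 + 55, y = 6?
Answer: 24640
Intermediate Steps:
b(V) = 7*V (b(V) = V + V*6 = V + 6*V = 7*V)
U = -230 (U = -2*(60 + 55) = -2*115 = -230)
b(-20)*(U + 54) = (7*(-20))*(-230 + 54) = -140*(-176) = 24640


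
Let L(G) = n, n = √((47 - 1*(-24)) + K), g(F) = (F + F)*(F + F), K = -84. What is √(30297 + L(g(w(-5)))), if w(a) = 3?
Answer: √(30297 + I*√13) ≈ 174.06 + 0.01*I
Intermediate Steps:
g(F) = 4*F² (g(F) = (2*F)*(2*F) = 4*F²)
n = I*√13 (n = √((47 - 1*(-24)) - 84) = √((47 + 24) - 84) = √(71 - 84) = √(-13) = I*√13 ≈ 3.6056*I)
L(G) = I*√13
√(30297 + L(g(w(-5)))) = √(30297 + I*√13)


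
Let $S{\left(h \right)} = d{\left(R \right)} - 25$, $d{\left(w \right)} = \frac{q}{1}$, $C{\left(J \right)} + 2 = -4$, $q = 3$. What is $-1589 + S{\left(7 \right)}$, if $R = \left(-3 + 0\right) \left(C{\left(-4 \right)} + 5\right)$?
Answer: $-1611$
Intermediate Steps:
$C{\left(J \right)} = -6$ ($C{\left(J \right)} = -2 - 4 = -6$)
$R = 3$ ($R = \left(-3 + 0\right) \left(-6 + 5\right) = \left(-3\right) \left(-1\right) = 3$)
$d{\left(w \right)} = 3$ ($d{\left(w \right)} = \frac{3}{1} = 3 \cdot 1 = 3$)
$S{\left(h \right)} = -22$ ($S{\left(h \right)} = 3 - 25 = -22$)
$-1589 + S{\left(7 \right)} = -1589 - 22 = -1611$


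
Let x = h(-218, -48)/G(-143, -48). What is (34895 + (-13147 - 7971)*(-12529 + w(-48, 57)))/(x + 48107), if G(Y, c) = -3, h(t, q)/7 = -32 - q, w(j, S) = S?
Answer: 790255773/144209 ≈ 5479.9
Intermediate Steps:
h(t, q) = -224 - 7*q (h(t, q) = 7*(-32 - q) = -224 - 7*q)
x = -112/3 (x = (-224 - 7*(-48))/(-3) = (-224 + 336)*(-1/3) = 112*(-1/3) = -112/3 ≈ -37.333)
(34895 + (-13147 - 7971)*(-12529 + w(-48, 57)))/(x + 48107) = (34895 + (-13147 - 7971)*(-12529 + 57))/(-112/3 + 48107) = (34895 - 21118*(-12472))/(144209/3) = (34895 + 263383696)*(3/144209) = 263418591*(3/144209) = 790255773/144209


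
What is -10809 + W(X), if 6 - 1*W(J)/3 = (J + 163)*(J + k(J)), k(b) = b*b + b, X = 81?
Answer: -4932027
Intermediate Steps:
k(b) = b + b² (k(b) = b² + b = b + b²)
W(J) = 18 - 3*(163 + J)*(J + J*(1 + J)) (W(J) = 18 - 3*(J + 163)*(J + J*(1 + J)) = 18 - 3*(163 + J)*(J + J*(1 + J)))
-10809 + W(X) = -10809 + (18 - 978*81 - 495*81² - 3*81³) = -10809 + (18 - 79218 - 495*6561 - 3*531441) = -10809 + (18 - 79218 - 3247695 - 1594323) = -10809 - 4921218 = -4932027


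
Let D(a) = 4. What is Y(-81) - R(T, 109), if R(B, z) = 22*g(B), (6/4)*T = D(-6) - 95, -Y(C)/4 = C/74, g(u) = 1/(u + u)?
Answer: 30705/6734 ≈ 4.5597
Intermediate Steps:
g(u) = 1/(2*u)
Y(C) = -2*C/37 (Y(C) = -4*C/74 = -2*C/37)
T = -182/3 (T = 2*(4 - 95)/3 = (2/3)*(-91) = -182/3 ≈ -60.667)
R(B, z) = 11/B (R(B, z) = 22*(1/(2*B)) = 11/B)
Y(-81) - R(T, 109) = -2/37*(-81) - 11/(-182/3) = 162/37 - 11*(-3)/182 = 162/37 - 1*(-33/182) = 162/37 + 33/182 = 30705/6734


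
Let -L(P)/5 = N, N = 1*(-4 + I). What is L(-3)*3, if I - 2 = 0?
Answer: 30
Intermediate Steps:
I = 2 (I = 2 + 0 = 2)
N = -2 (N = 1*(-4 + 2) = 1*(-2) = -2)
L(P) = 10 (L(P) = -5*(-2) = 10)
L(-3)*3 = 10*3 = 30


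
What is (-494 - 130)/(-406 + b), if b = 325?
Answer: 208/27 ≈ 7.7037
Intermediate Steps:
(-494 - 130)/(-406 + b) = (-494 - 130)/(-406 + 325) = -624/(-81) = -624*(-1/81) = 208/27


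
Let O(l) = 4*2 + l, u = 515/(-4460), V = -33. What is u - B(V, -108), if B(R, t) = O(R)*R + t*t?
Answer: -11140291/892 ≈ -12489.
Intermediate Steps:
u = -103/892 (u = 515*(-1/4460) = -103/892 ≈ -0.11547)
O(l) = 8 + l
B(R, t) = t**2 + R*(8 + R) (B(R, t) = (8 + R)*R + t*t = R*(8 + R) + t**2 = t**2 + R*(8 + R))
u - B(V, -108) = -103/892 - ((-108)**2 - 33*(8 - 33)) = -103/892 - (11664 - 33*(-25)) = -103/892 - (11664 + 825) = -103/892 - 1*12489 = -103/892 - 12489 = -11140291/892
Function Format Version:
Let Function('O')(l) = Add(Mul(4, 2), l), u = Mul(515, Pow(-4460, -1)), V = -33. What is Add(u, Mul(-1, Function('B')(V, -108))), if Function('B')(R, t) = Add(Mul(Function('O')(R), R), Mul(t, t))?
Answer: Rational(-11140291, 892) ≈ -12489.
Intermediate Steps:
u = Rational(-103, 892) (u = Mul(515, Rational(-1, 4460)) = Rational(-103, 892) ≈ -0.11547)
Function('O')(l) = Add(8, l)
Function('B')(R, t) = Add(Pow(t, 2), Mul(R, Add(8, R))) (Function('B')(R, t) = Add(Mul(Add(8, R), R), Mul(t, t)) = Add(Mul(R, Add(8, R)), Pow(t, 2)) = Add(Pow(t, 2), Mul(R, Add(8, R))))
Add(u, Mul(-1, Function('B')(V, -108))) = Add(Rational(-103, 892), Mul(-1, Add(Pow(-108, 2), Mul(-33, Add(8, -33))))) = Add(Rational(-103, 892), Mul(-1, Add(11664, Mul(-33, -25)))) = Add(Rational(-103, 892), Mul(-1, Add(11664, 825))) = Add(Rational(-103, 892), Mul(-1, 12489)) = Add(Rational(-103, 892), -12489) = Rational(-11140291, 892)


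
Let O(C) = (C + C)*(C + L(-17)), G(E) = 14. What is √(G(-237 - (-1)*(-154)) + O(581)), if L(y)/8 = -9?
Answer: 4*√36967 ≈ 769.07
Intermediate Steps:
L(y) = -72 (L(y) = 8*(-9) = -72)
O(C) = 2*C*(-72 + C) (O(C) = (C + C)*(C - 72) = (2*C)*(-72 + C) = 2*C*(-72 + C))
√(G(-237 - (-1)*(-154)) + O(581)) = √(14 + 2*581*(-72 + 581)) = √(14 + 2*581*509) = √(14 + 591458) = √591472 = 4*√36967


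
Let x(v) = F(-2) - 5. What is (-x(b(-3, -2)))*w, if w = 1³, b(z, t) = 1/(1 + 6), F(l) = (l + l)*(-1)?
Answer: 1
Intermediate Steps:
F(l) = -2*l (F(l) = (2*l)*(-1) = -2*l)
b(z, t) = ⅐ (b(z, t) = 1/7 = ⅐)
w = 1
x(v) = -1 (x(v) = -2*(-2) - 5 = 4 - 5 = -1)
(-x(b(-3, -2)))*w = -1*(-1)*1 = 1*1 = 1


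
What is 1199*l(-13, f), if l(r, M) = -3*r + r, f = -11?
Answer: 31174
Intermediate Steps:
l(r, M) = -2*r
1199*l(-13, f) = 1199*(-2*(-13)) = 1199*26 = 31174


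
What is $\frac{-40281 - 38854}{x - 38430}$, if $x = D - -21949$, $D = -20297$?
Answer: $\frac{11305}{5254} \approx 2.1517$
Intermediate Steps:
$x = 1652$ ($x = -20297 - -21949 = -20297 + 21949 = 1652$)
$\frac{-40281 - 38854}{x - 38430} = \frac{-40281 - 38854}{1652 - 38430} = - \frac{79135}{-36778} = \left(-79135\right) \left(- \frac{1}{36778}\right) = \frac{11305}{5254}$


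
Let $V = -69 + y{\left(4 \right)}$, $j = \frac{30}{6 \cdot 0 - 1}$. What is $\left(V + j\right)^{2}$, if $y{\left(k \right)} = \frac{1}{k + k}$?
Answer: $\frac{625681}{64} \approx 9776.3$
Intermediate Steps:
$y{\left(k \right)} = \frac{1}{2 k}$
$j = -30$ ($j = \frac{30}{0 - 1} = \frac{30}{-1} = 30 \left(-1\right) = -30$)
$V = - \frac{551}{8}$ ($V = -69 + \frac{1}{2 \cdot 4} = -69 + \frac{1}{2} \cdot \frac{1}{4} = -69 + \frac{1}{8} = - \frac{551}{8} \approx -68.875$)
$\left(V + j\right)^{2} = \left(- \frac{551}{8} - 30\right)^{2} = \left(- \frac{791}{8}\right)^{2} = \frac{625681}{64}$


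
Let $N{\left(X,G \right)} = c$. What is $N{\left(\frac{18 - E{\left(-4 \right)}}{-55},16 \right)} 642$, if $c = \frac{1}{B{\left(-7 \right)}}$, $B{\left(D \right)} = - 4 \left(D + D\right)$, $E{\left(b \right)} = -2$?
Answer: $\frac{321}{28} \approx 11.464$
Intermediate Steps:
$B{\left(D \right)} = - 8 D$ ($B{\left(D \right)} = - 4 \cdot 2 D = - 8 D$)
$c = \frac{1}{56}$ ($c = \frac{1}{\left(-8\right) \left(-7\right)} = \frac{1}{56} \approx 0.017857$)
$N{\left(X,G \right)} = \frac{1}{56}$
$N{\left(\frac{18 - E{\left(-4 \right)}}{-55},16 \right)} 642 = \frac{1}{56} \cdot 642 = \frac{321}{28}$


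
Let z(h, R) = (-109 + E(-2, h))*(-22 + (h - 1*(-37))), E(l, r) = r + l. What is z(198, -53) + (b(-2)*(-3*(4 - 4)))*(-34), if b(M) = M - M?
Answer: 18531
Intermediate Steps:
b(M) = 0
E(l, r) = l + r
z(h, R) = (-111 + h)*(15 + h) (z(h, R) = (-109 + (-2 + h))*(-22 + (h - 1*(-37))) = (-111 + h)*(-22 + (h + 37)) = (-111 + h)*(-22 + (37 + h)) = (-111 + h)*(15 + h))
z(198, -53) + (b(-2)*(-3*(4 - 4)))*(-34) = (-1665 + 198² - 96*198) + (0*(-3*(4 - 4)))*(-34) = (-1665 + 39204 - 19008) + (0*(-3*0))*(-34) = 18531 + (0*0)*(-34) = 18531 + 0*(-34) = 18531 + 0 = 18531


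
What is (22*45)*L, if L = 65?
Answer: 64350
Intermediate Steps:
(22*45)*L = (22*45)*65 = 990*65 = 64350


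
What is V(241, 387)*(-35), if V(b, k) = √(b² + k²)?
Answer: -175*√8314 ≈ -15957.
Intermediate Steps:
V(241, 387)*(-35) = √(241² + 387²)*(-35) = √(58081 + 149769)*(-35) = √207850*(-35) = (5*√8314)*(-35) = -175*√8314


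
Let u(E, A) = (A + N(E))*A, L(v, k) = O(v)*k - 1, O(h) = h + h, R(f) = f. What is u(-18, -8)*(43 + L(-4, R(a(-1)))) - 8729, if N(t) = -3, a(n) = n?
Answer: -4329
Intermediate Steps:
O(h) = 2*h
L(v, k) = -1 + 2*k*v (L(v, k) = (2*v)*k - 1 = 2*k*v - 1 = -1 + 2*k*v)
u(E, A) = A*(-3 + A) (u(E, A) = (A - 3)*A = (-3 + A)*A = A*(-3 + A))
u(-18, -8)*(43 + L(-4, R(a(-1)))) - 8729 = (-8*(-3 - 8))*(43 + (-1 + 2*(-1)*(-4))) - 8729 = (-8*(-11))*(43 + (-1 + 8)) - 8729 = 88*(43 + 7) - 8729 = 88*50 - 8729 = 4400 - 8729 = -4329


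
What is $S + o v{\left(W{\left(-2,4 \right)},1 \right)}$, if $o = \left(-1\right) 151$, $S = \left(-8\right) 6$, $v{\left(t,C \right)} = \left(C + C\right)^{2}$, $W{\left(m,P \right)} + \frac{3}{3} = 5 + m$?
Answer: $-652$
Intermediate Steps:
$W{\left(m,P \right)} = 4 + m$ ($W{\left(m,P \right)} = -1 + \left(5 + m\right) = 4 + m$)
$v{\left(t,C \right)} = 4 C^{2}$ ($v{\left(t,C \right)} = \left(2 C\right)^{2} = 4 C^{2}$)
$S = -48$
$o = -151$
$S + o v{\left(W{\left(-2,4 \right)},1 \right)} = -48 - 151 \cdot 4 \cdot 1^{2} = -48 - 151 \cdot 4 \cdot 1 = -48 - 604 = -652$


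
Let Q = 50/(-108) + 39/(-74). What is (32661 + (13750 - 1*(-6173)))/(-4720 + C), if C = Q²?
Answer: -52478884584/4709586599 ≈ -11.143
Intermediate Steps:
Q = -989/999 (Q = 50*(-1/108) + 39*(-1/74) = -25/54 - 39/74 = -989/999 ≈ -0.98999)
C = 978121/998001 (C = (-989/999)² = 978121/998001 ≈ 0.98008)
(32661 + (13750 - 1*(-6173)))/(-4720 + C) = (32661 + (13750 - 1*(-6173)))/(-4720 + 978121/998001) = (32661 + (13750 + 6173))/(-4709586599/998001) = (32661 + 19923)*(-998001/4709586599) = 52584*(-998001/4709586599) = -52478884584/4709586599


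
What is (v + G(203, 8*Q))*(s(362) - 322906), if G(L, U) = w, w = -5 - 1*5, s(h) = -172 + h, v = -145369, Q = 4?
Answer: 46916129364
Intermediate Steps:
w = -10 (w = -5 - 5 = -10)
G(L, U) = -10
(v + G(203, 8*Q))*(s(362) - 322906) = (-145369 - 10)*((-172 + 362) - 322906) = -145379*(190 - 322906) = -145379*(-322716) = 46916129364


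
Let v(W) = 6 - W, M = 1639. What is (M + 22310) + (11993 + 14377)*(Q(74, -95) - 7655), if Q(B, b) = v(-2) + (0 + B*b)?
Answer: -387008541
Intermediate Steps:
Q(B, b) = 8 + B*b (Q(B, b) = (6 - 1*(-2)) + (0 + B*b) = (6 + 2) + B*b = 8 + B*b)
(M + 22310) + (11993 + 14377)*(Q(74, -95) - 7655) = (1639 + 22310) + (11993 + 14377)*((8 + 74*(-95)) - 7655) = 23949 + 26370*((8 - 7030) - 7655) = 23949 + 26370*(-7022 - 7655) = 23949 + 26370*(-14677) = 23949 - 387032490 = -387008541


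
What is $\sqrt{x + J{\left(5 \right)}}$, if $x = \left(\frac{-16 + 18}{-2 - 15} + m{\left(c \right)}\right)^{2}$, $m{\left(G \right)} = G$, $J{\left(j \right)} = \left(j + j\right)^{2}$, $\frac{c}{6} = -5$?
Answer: $\frac{2 \sqrt{72761}}{17} \approx 31.734$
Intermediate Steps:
$c = -30$ ($c = 6 \left(-5\right) = -30$)
$J{\left(j \right)} = 4 j^{2}$ ($J{\left(j \right)} = \left(2 j\right)^{2} = 4 j^{2}$)
$x = \frac{262144}{289}$ ($x = \left(\frac{-16 + 18}{-2 - 15} - 30\right)^{2} = \left(\frac{2}{-17} - 30\right)^{2} = \left(2 \left(- \frac{1}{17}\right) - 30\right)^{2} = \left(- \frac{2}{17} - 30\right)^{2} = \left(- \frac{512}{17}\right)^{2} = \frac{262144}{289} \approx 907.07$)
$\sqrt{x + J{\left(5 \right)}} = \sqrt{\frac{262144}{289} + 4 \cdot 5^{2}} = \sqrt{\frac{262144}{289} + 4 \cdot 25} = \sqrt{\frac{262144}{289} + 100} = \sqrt{\frac{291044}{289}} = \frac{2 \sqrt{72761}}{17}$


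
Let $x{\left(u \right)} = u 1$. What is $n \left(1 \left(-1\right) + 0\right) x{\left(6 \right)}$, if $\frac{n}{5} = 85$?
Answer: $-2550$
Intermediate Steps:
$x{\left(u \right)} = u$
$n = 425$ ($n = 5 \cdot 85 = 425$)
$n \left(1 \left(-1\right) + 0\right) x{\left(6 \right)} = 425 \left(1 \left(-1\right) + 0\right) 6 = 425 \left(-1 + 0\right) 6 = 425 \left(-1\right) 6 = \left(-425\right) 6 = -2550$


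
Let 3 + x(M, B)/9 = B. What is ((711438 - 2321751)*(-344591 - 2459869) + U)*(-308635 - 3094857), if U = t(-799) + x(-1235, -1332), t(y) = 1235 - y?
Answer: -15370368588280508508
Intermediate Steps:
x(M, B) = -27 + 9*B
U = -9981 (U = (1235 - 1*(-799)) + (-27 + 9*(-1332)) = (1235 + 799) + (-27 - 11988) = 2034 - 12015 = -9981)
((711438 - 2321751)*(-344591 - 2459869) + U)*(-308635 - 3094857) = ((711438 - 2321751)*(-344591 - 2459869) - 9981)*(-308635 - 3094857) = (-1610313*(-2804460) - 9981)*(-3403492) = (4516058395980 - 9981)*(-3403492) = 4516058385999*(-3403492) = -15370368588280508508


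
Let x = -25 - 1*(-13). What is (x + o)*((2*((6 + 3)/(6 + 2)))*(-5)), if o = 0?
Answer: 135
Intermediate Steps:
x = -12 (x = -25 + 13 = -12)
(x + o)*((2*((6 + 3)/(6 + 2)))*(-5)) = (-12 + 0)*((2*((6 + 3)/(6 + 2)))*(-5)) = -12*2*(9/8)*(-5) = -27*(-5) = -12*(-45/4) = 135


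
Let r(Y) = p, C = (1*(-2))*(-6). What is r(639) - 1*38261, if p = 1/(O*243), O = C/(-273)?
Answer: -37189783/972 ≈ -38261.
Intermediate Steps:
C = 12 (C = -2*(-6) = 12)
O = -4/91 (O = 12/(-273) = 12*(-1/273) = -4/91 ≈ -0.043956)
p = -91/972 (p = 1/(-4/91*243) = -91/4*1/243 = -91/972 ≈ -0.093621)
r(Y) = -91/972
r(639) - 1*38261 = -91/972 - 1*38261 = -91/972 - 38261 = -37189783/972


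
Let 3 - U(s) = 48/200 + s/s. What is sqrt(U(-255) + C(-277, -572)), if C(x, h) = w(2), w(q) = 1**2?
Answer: sqrt(69)/5 ≈ 1.6613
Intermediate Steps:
w(q) = 1
C(x, h) = 1
U(s) = 44/25 (U(s) = 3 - (48/200 + s/s) = 3 - (48*(1/200) + 1) = 3 - (6/25 + 1) = 3 - 1*31/25 = 3 - 31/25 = 44/25)
sqrt(U(-255) + C(-277, -572)) = sqrt(44/25 + 1) = sqrt(69/25) = sqrt(69)/5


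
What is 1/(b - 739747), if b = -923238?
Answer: -1/1662985 ≈ -6.0133e-7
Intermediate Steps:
1/(b - 739747) = 1/(-923238 - 739747) = 1/(-1662985) = -1/1662985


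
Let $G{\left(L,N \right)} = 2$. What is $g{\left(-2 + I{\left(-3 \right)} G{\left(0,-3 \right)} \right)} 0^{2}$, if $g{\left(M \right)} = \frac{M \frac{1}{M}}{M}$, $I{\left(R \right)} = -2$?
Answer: $0$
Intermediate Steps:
$g{\left(M \right)} = \frac{1}{M}$ ($g{\left(M \right)} = 1 \frac{1}{M} = \frac{1}{M}$)
$g{\left(-2 + I{\left(-3 \right)} G{\left(0,-3 \right)} \right)} 0^{2} = \frac{0^{2}}{-2 - 4} = \frac{1}{-2 - 4} \cdot 0 = \frac{1}{-6} \cdot 0 = \left(- \frac{1}{6}\right) 0 = 0$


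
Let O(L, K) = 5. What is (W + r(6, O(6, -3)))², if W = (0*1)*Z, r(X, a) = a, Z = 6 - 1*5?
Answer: 25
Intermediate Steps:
Z = 1 (Z = 6 - 5 = 1)
W = 0 (W = (0*1)*1 = 0*1 = 0)
(W + r(6, O(6, -3)))² = (0 + 5)² = 5² = 25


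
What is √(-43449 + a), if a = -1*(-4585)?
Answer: 4*I*√2429 ≈ 197.14*I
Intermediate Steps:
a = 4585
√(-43449 + a) = √(-43449 + 4585) = √(-38864) = 4*I*√2429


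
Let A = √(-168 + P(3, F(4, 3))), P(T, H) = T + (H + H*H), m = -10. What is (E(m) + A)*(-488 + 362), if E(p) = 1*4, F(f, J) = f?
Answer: -504 - 126*I*√145 ≈ -504.0 - 1517.2*I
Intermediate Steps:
P(T, H) = H + T + H² (P(T, H) = T + (H + H²) = H + T + H²)
A = I*√145 (A = √(-168 + (4 + 3 + 4²)) = √(-168 + (4 + 3 + 16)) = √(-168 + 23) = √(-145) = I*√145 ≈ 12.042*I)
E(p) = 4
(E(m) + A)*(-488 + 362) = (4 + I*√145)*(-488 + 362) = (4 + I*√145)*(-126) = -504 - 126*I*√145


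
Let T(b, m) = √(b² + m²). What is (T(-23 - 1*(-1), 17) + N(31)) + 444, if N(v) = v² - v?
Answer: 1374 + √773 ≈ 1401.8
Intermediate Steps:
(T(-23 - 1*(-1), 17) + N(31)) + 444 = (√((-23 - 1*(-1))² + 17²) + 31*(-1 + 31)) + 444 = (√((-23 + 1)² + 289) + 31*30) + 444 = (√((-22)² + 289) + 930) + 444 = (√(484 + 289) + 930) + 444 = (√773 + 930) + 444 = (930 + √773) + 444 = 1374 + √773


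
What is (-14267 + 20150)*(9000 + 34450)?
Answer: 255616350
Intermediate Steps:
(-14267 + 20150)*(9000 + 34450) = 5883*43450 = 255616350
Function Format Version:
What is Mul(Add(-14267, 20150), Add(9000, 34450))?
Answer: 255616350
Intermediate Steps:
Mul(Add(-14267, 20150), Add(9000, 34450)) = Mul(5883, 43450) = 255616350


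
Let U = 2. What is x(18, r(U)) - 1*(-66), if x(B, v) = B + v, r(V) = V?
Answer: 86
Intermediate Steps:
x(18, r(U)) - 1*(-66) = (18 + 2) - 1*(-66) = 20 + 66 = 86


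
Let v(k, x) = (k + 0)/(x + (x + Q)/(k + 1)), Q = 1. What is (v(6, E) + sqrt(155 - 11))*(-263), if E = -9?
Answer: -213030/71 ≈ -3000.4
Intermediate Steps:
v(k, x) = k/(x + (1 + x)/(1 + k)) (v(k, x) = (k + 0)/(x + (x + 1)/(k + 1)) = k/(x + (1 + x)/(1 + k)))
(v(6, E) + sqrt(155 - 11))*(-263) = (6*(1 + 6)/(1 + 2*(-9) + 6*(-9)) + sqrt(155 - 11))*(-263) = (6*7/(1 - 18 - 54) + sqrt(144))*(-263) = (6*7/(-71) + 12)*(-263) = (6*(-1/71)*7 + 12)*(-263) = (-42/71 + 12)*(-263) = (810/71)*(-263) = -213030/71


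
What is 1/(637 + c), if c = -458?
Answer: 1/179 ≈ 0.0055866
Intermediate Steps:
1/(637 + c) = 1/(637 - 458) = 1/179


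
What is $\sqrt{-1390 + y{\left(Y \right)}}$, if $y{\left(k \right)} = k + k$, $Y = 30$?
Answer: $i \sqrt{1330} \approx 36.469 i$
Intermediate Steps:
$y{\left(k \right)} = 2 k$
$\sqrt{-1390 + y{\left(Y \right)}} = \sqrt{-1390 + 2 \cdot 30} = \sqrt{-1390 + 60} = \sqrt{-1330} = i \sqrt{1330}$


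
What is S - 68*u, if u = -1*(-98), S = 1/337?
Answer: -2245767/337 ≈ -6664.0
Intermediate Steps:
S = 1/337 ≈ 0.0029674
u = 98
S - 68*u = 1/337 - 68*98 = 1/337 - 6664 = -2245767/337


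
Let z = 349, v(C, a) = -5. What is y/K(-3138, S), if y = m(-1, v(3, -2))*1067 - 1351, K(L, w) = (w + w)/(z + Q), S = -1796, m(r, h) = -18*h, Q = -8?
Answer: -32285539/3592 ≈ -8988.2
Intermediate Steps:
K(L, w) = 2*w/341 (K(L, w) = (w + w)/(349 - 8) = (2*w)/341 = (2*w)*(1/341) = 2*w/341)
y = 94679 (y = -18*(-5)*1067 - 1351 = 90*1067 - 1351 = 96030 - 1351 = 94679)
y/K(-3138, S) = 94679/(((2/341)*(-1796))) = 94679/(-3592/341) = 94679*(-341/3592) = -32285539/3592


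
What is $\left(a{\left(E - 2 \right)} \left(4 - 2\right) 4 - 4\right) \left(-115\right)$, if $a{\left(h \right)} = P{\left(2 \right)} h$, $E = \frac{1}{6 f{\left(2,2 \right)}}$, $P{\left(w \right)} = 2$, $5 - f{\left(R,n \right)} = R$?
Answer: $\frac{36340}{9} \approx 4037.8$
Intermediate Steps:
$f{\left(R,n \right)} = 5 - R$
$E = \frac{1}{18}$ ($E = \frac{1}{6 \left(5 - 2\right)} = \frac{1}{6 \cdot 3} = \frac{1}{18} \approx 0.055556$)
$a{\left(h \right)} = 2 h$
$\left(a{\left(E - 2 \right)} \left(4 - 2\right) 4 - 4\right) \left(-115\right) = \left(2 \left(\frac{1}{18} - 2\right) \left(4 - 2\right) 4 - 4\right) \left(-115\right) = \left(2 \left(- \frac{35}{18}\right) 2 \cdot 4 - 4\right) \left(-115\right) = \left(\left(- \frac{35}{9}\right) 8 - 4\right) \left(-115\right) = \left(- \frac{280}{9} - 4\right) \left(-115\right) = \left(- \frac{316}{9}\right) \left(-115\right) = \frac{36340}{9}$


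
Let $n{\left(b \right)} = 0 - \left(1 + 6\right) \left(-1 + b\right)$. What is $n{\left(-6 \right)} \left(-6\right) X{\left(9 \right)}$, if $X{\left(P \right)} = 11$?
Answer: $-3234$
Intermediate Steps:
$n{\left(b \right)} = 7 - 7 b$ ($n{\left(b \right)} = 0 - 7 \left(-1 + b\right) = 0 - \left(-7 + 7 b\right) = 7 - 7 b$)
$n{\left(-6 \right)} \left(-6\right) X{\left(9 \right)} = \left(7 - -42\right) \left(-6\right) 11 = \left(7 + 42\right) \left(-6\right) 11 = 49 \left(-6\right) 11 = \left(-294\right) 11 = -3234$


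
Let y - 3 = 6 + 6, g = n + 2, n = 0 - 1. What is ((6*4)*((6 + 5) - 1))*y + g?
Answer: 3601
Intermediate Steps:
n = -1
g = 1 (g = -1 + 2 = 1)
y = 15 (y = 3 + (6 + 6) = 3 + 12 = 15)
((6*4)*((6 + 5) - 1))*y + g = ((6*4)*((6 + 5) - 1))*15 + 1 = (24*(11 - 1))*15 + 1 = (24*10)*15 + 1 = 240*15 + 1 = 3600 + 1 = 3601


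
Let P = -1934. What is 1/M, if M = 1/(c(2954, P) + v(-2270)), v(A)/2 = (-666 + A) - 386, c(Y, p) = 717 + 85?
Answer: -5842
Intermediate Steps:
c(Y, p) = 802
v(A) = -2104 + 2*A (v(A) = 2*((-666 + A) - 386) = 2*(-1052 + A) = -2104 + 2*A)
M = -1/5842 (M = 1/(802 + (-2104 + 2*(-2270))) = 1/(802 + (-2104 - 4540)) = 1/(802 - 6644) = 1/(-5842) = -1/5842 ≈ -0.00017117)
1/M = 1/(-1/5842) = -5842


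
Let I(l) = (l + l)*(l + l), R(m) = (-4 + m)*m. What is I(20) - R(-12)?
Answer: 1408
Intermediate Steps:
R(m) = m*(-4 + m)
I(l) = 4*l² (I(l) = (2*l)*(2*l) = 4*l²)
I(20) - R(-12) = 4*20² - (-12)*(-4 - 12) = 4*400 - (-12)*(-16) = 1600 - 1*192 = 1600 - 192 = 1408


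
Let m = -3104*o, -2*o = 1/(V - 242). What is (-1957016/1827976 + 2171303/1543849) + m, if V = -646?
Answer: -55286316779134/39156900009783 ≈ -1.4119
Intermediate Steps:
o = 1/1776 (o = -1/(2*(-646 - 242)) = -1/2/(-888) = -1/2*(-1/888) = 1/1776 ≈ 0.00056306)
m = -194/111 (m = -3104*1/1776 = -194/111 ≈ -1.7477)
(-1957016/1827976 + 2171303/1543849) + m = (-1957016/1827976 + 2171303/1543849) - 194/111 = (-1957016*1/1827976 + 2171303*(1/1543849)) - 194/111 = (-244627/228497 + 2171303/1543849) - 194/111 = 118469072268/352764864953 - 194/111 = -55286316779134/39156900009783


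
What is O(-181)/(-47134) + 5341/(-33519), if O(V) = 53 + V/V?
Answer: -126776360/789942273 ≈ -0.16049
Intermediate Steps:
O(V) = 54 (O(V) = 53 + 1 = 54)
O(-181)/(-47134) + 5341/(-33519) = 54/(-47134) + 5341/(-33519) = 54*(-1/47134) + 5341*(-1/33519) = -27/23567 - 5341/33519 = -126776360/789942273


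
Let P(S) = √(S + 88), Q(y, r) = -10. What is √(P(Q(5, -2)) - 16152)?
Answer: √(-16152 + √78) ≈ 127.06*I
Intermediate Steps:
P(S) = √(88 + S)
√(P(Q(5, -2)) - 16152) = √(√(88 - 10) - 16152) = √(√78 - 16152) = √(-16152 + √78)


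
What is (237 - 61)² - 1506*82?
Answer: -92516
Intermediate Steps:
(237 - 61)² - 1506*82 = 176² - 123492 = 30976 - 123492 = -92516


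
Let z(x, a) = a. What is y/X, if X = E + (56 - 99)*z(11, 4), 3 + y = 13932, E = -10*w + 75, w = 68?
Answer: -4643/259 ≈ -17.927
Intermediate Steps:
E = -605 (E = -10*68 + 75 = -680 + 75 = -605)
y = 13929 (y = -3 + 13932 = 13929)
X = -777 (X = -605 + (56 - 99)*4 = -605 - 43*4 = -605 - 172 = -777)
y/X = 13929/(-777) = 13929*(-1/777) = -4643/259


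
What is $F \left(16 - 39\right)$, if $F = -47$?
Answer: $1081$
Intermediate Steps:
$F \left(16 - 39\right) = - 47 \left(16 - 39\right) = \left(-47\right) \left(-23\right) = 1081$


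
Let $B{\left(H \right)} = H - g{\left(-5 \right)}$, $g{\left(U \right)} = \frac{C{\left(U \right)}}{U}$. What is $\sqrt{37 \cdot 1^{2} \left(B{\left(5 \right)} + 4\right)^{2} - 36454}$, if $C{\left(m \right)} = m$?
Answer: $i \sqrt{34086} \approx 184.62 i$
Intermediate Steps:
$g{\left(U \right)} = 1$ ($g{\left(U \right)} = \frac{U}{U} = 1$)
$B{\left(H \right)} = -1 + H$ ($B{\left(H \right)} = H - 1 = -1 + H$)
$\sqrt{37 \cdot 1^{2} \left(B{\left(5 \right)} + 4\right)^{2} - 36454} = \sqrt{37 \cdot 1^{2} \left(\left(-1 + 5\right) + 4\right)^{2} - 36454} = \sqrt{37 \cdot 1 \left(4 + 4\right)^{2} - 36454} = \sqrt{37 \cdot 8^{2} - 36454} = \sqrt{37 \cdot 64 - 36454} = \sqrt{2368 - 36454} = \sqrt{-34086} = i \sqrt{34086}$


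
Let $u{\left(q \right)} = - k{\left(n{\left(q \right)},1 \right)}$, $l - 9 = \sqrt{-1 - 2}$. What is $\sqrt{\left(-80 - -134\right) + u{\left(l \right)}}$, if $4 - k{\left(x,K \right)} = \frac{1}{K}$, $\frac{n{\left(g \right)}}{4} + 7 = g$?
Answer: $\sqrt{51} \approx 7.1414$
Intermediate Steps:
$n{\left(g \right)} = -28 + 4 g$
$k{\left(x,K \right)} = 4 - \frac{1}{K}$
$l = 9 + i \sqrt{3}$ ($l = 9 + \sqrt{-1 - 2} = 9 + \sqrt{-3} = 9 + i \sqrt{3} \approx 9.0 + 1.732 i$)
$u{\left(q \right)} = -3$ ($u{\left(q \right)} = - (4 - 1^{-1}) = - (4 - 1) = \left(-1\right) 3 = -3$)
$\sqrt{\left(-80 - -134\right) + u{\left(l \right)}} = \sqrt{\left(-80 - -134\right) - 3} = \sqrt{\left(-80 + 134\right) - 3} = \sqrt{54 - 3} = \sqrt{51}$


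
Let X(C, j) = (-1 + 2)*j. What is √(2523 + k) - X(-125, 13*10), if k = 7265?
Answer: -130 + 2*√2447 ≈ -31.066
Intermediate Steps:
X(C, j) = j (X(C, j) = 1*j = j)
√(2523 + k) - X(-125, 13*10) = √(2523 + 7265) - 13*10 = √9788 - 1*130 = 2*√2447 - 130 = -130 + 2*√2447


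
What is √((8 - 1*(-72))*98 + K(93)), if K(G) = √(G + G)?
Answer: √(7840 + √186) ≈ 88.621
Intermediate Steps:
K(G) = √2*√G (K(G) = √(2*G) = √2*√G)
√((8 - 1*(-72))*98 + K(93)) = √((8 - 1*(-72))*98 + √2*√93) = √((8 + 72)*98 + √186) = √(80*98 + √186) = √(7840 + √186)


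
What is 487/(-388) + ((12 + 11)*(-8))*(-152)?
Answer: 10851097/388 ≈ 27967.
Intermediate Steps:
487/(-388) + ((12 + 11)*(-8))*(-152) = 487*(-1/388) + (23*(-8))*(-152) = -487/388 - 184*(-152) = -487/388 + 27968 = 10851097/388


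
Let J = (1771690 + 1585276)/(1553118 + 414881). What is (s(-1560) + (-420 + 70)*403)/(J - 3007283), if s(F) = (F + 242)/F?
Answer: 216515985069659/4616294732205780 ≈ 0.046903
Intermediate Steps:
s(F) = (242 + F)/F
J = 3356966/1967999 ≈ 1.7058
(s(-1560) + (-420 + 70)*403)/(J - 3007283) = ((242 - 1560)/(-1560) + (-420 + 70)*403)/(3356966/1967999 - 3007283) = (-1/1560*(-1318) - 350*403)/(-5918326579751/1967999) = (659/780 - 141050)*(-1967999/5918326579751) = -110018341/780*(-1967999/5918326579751) = 216515985069659/4616294732205780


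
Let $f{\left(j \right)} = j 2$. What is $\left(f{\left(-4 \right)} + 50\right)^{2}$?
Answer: $1764$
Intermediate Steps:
$f{\left(j \right)} = 2 j$
$\left(f{\left(-4 \right)} + 50\right)^{2} = \left(2 \left(-4\right) + 50\right)^{2} = \left(-8 + 50\right)^{2} = 42^{2} = 1764$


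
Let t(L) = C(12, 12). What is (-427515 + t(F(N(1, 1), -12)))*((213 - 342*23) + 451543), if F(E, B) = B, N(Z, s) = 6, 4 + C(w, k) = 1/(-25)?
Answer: -948857133328/5 ≈ -1.8977e+11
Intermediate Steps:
C(w, k) = -101/25 (C(w, k) = -4 + 1/(-25) = -4 - 1/25 = -101/25)
t(L) = -101/25
(-427515 + t(F(N(1, 1), -12)))*((213 - 342*23) + 451543) = (-427515 - 101/25)*((213 - 342*23) + 451543) = -10687976*((213 - 7866) + 451543)/25 = -10687976*(-7653 + 451543)/25 = -10687976/25*443890 = -948857133328/5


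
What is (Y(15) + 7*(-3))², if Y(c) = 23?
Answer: 4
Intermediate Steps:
(Y(15) + 7*(-3))² = (23 + 7*(-3))² = (23 - 21)² = 2² = 4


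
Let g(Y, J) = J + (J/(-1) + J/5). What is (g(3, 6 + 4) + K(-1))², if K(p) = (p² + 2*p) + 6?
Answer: 49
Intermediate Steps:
g(Y, J) = J/5 (g(Y, J) = J + (J*(-1) + J*(⅕)) = J + (-J + J/5) = J - 4*J/5 = J/5)
K(p) = 6 + p² + 2*p
(g(3, 6 + 4) + K(-1))² = ((6 + 4)/5 + (6 + (-1)² + 2*(-1)))² = ((⅕)*10 + (6 + 1 - 2))² = (2 + 5)² = 7² = 49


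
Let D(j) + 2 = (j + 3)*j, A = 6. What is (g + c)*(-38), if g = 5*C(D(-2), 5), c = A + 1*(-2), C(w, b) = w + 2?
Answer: 228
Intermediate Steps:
D(j) = -2 + j*(3 + j) (D(j) = -2 + (j + 3)*j = -2 + (3 + j)*j = -2 + j*(3 + j))
C(w, b) = 2 + w
c = 4 (c = 6 + 1*(-2) = 6 - 2 = 4)
g = -10 (g = 5*(2 + (-2 + (-2)² + 3*(-2))) = 5*(2 + (-2 + 4 - 6)) = 5*(2 - 4) = 5*(-2) = -10)
(g + c)*(-38) = (-10 + 4)*(-38) = -6*(-38) = 228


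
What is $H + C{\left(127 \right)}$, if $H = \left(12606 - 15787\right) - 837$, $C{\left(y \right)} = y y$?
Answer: $12111$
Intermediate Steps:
$C{\left(y \right)} = y^{2}$
$H = -4018$ ($H = -3181 - 837 = -4018$)
$H + C{\left(127 \right)} = -4018 + 127^{2} = -4018 + 16129 = 12111$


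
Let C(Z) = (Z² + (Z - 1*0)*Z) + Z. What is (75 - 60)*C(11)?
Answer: 3795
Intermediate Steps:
C(Z) = Z + 2*Z² (C(Z) = (Z² + (Z + 0)*Z) + Z = (Z² + Z*Z) + Z = (Z² + Z²) + Z = 2*Z² + Z = Z + 2*Z²)
(75 - 60)*C(11) = (75 - 60)*(11*(1 + 2*11)) = 15*(11*(1 + 22)) = 15*(11*23) = 15*253 = 3795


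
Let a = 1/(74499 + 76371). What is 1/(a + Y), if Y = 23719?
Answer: 150870/3578485531 ≈ 4.2160e-5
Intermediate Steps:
a = 1/150870 ≈ 6.6282e-6
1/(a + Y) = 1/(1/150870 + 23719) = 1/(3578485531/150870) = 150870/3578485531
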